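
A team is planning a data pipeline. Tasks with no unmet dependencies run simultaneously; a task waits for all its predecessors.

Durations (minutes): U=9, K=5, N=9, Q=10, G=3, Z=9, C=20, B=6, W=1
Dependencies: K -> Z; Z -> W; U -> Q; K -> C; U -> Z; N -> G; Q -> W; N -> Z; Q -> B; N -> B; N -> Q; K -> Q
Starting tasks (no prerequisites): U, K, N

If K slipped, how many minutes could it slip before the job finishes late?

U→Q→B = 9+10+6 = 25 sets the makespan at 25 minutes.
K finishes as early as 5 and must finish by 5.
Float = 25 − 25 = 0.

0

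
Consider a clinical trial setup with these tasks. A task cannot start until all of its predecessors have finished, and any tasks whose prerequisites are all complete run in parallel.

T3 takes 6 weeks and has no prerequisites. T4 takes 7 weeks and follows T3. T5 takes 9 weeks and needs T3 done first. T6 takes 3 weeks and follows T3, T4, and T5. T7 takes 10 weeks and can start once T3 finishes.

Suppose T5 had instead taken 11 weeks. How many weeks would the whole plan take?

20

The binding path is T3→T5→T6 = 6+9+3 = 18; finish at 18 weeks.
T5 lies on that path, so at 11 weeks the path becomes 20 weeks.
The critical path is still T3→T5→T6; finish is now 20 weeks.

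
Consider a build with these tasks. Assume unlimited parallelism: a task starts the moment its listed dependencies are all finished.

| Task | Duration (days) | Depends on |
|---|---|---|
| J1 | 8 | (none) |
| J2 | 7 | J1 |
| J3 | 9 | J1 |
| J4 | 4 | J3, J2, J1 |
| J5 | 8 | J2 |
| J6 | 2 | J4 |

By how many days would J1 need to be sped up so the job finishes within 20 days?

3

Current finish: 23 days; target: 20.
J1 is on every critical path, so each day cut from J1 cuts the finish by one (this holds down to a finish of 16).
Need 23 − 20 = 3 days off J1 → J1 becomes 5 days, finish becomes 20.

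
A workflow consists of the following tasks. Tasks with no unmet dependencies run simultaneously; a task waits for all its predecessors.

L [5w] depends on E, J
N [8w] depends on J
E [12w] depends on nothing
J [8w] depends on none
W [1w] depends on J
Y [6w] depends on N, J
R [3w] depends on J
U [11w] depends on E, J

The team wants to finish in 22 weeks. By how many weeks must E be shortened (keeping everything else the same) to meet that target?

Current finish: 23 weeks; target: 22.
E is on every critical path, so each week cut from E cuts the finish by one (this holds down to a finish of 22).
Need 23 − 22 = 1 week off E → E becomes 11 weeks, finish becomes 22.

1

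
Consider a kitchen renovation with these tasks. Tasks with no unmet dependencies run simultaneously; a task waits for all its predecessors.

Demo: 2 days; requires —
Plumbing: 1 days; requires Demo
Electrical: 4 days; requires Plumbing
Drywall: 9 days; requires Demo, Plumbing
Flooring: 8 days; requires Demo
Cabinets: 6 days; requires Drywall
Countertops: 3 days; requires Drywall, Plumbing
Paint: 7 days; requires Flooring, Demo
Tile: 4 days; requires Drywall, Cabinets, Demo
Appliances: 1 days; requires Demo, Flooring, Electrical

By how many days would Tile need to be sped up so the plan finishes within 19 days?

Current finish: 22 days; target: 19.
Tile is on every critical path, so each day cut from Tile cuts the finish by one (this holds down to a finish of 19).
Need 22 − 19 = 3 days off Tile → Tile becomes 1 day, finish becomes 19.

3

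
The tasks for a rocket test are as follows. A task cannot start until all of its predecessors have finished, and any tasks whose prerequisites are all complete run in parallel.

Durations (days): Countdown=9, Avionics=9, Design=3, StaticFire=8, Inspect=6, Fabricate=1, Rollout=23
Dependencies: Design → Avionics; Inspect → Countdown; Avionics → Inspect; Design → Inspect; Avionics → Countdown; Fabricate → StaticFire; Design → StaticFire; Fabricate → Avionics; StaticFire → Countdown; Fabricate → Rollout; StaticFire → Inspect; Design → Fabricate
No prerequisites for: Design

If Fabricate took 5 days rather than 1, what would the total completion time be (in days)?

The binding path is Design→Fabricate→Avionics→Inspect→Countdown = 3+1+9+6+9 = 28; finish at 28 days.
Fabricate lies on that path, so at 5 days the path becomes 32 days.
That remains the longest chain; total 32 days.

32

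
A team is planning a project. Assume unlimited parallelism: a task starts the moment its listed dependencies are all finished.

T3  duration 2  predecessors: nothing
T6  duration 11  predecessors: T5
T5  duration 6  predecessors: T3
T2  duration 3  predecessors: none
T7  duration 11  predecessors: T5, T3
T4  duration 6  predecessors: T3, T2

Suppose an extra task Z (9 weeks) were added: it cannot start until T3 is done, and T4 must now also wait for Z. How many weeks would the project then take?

19

Originally the project takes 19 weeks.
With Z inserted, T4 now waits for max(T3, T2, Z).
New critical path: T3→T5→T6 = 2+6+11 = 19 ⇒ 19 weeks.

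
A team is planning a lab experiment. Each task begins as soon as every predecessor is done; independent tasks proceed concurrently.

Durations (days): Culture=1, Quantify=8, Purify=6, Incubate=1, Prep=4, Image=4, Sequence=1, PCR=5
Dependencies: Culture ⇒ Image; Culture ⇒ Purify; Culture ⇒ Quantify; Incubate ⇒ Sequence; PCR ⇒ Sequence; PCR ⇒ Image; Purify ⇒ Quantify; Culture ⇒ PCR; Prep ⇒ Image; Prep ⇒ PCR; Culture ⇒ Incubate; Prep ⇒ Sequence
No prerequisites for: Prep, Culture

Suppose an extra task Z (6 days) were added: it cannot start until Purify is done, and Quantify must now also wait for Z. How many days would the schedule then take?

Originally the schedule takes 15 days.
With Z inserted, Quantify now waits for max(Culture, Purify, Z).
New critical path: Culture→Purify→Z→Quantify = 1+6+6+8 = 21 ⇒ 21 days.

21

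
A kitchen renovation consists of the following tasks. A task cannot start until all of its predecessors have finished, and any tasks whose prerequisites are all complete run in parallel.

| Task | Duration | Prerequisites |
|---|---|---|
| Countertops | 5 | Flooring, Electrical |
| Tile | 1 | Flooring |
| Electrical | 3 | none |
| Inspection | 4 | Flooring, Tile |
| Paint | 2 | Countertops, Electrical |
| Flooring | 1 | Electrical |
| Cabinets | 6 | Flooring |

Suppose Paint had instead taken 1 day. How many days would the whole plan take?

10

Baseline: Electrical→Flooring→Countertops→Paint = 3+1+5+2 = 11 → 11 days.
Paint lies on that path, so at 1 day the path becomes 10 days.
The binding chain switches to Electrical→Flooring→Cabinets = 3+1+6 = 10; finish 10 days.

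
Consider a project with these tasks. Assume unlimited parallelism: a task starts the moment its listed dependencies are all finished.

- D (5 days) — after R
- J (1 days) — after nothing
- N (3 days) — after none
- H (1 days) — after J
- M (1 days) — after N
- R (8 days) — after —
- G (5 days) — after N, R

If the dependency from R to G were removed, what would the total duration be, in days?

13

With the dependency in place, R→D = 8+5 = 13 sets the finish at 13 days.
Without R→G, G's earliest start moves from 8 to 3.
The longest chain is now R→D = 8+5 = 13, so the job takes 13 days.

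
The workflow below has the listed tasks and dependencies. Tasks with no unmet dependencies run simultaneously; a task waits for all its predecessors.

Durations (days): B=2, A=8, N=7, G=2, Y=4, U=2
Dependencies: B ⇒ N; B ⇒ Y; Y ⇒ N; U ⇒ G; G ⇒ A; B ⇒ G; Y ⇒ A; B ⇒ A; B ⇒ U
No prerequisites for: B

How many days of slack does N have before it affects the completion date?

Critical path: B→Y→A = 2+4+8 = 14, so the finish is 14 days.
N finishes as early as 13 and must finish by 14.
Slack of N = 7 − 6 = 1 day.

1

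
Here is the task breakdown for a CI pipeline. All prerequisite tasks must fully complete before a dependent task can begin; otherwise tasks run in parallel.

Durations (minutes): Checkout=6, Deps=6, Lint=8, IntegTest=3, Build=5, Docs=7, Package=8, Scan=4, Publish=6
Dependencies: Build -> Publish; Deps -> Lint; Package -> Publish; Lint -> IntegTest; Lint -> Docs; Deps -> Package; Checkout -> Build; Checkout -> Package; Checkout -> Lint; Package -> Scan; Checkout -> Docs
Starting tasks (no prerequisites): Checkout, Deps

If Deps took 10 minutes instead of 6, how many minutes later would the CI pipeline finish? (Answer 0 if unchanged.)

As given, the longest chain is Deps→Lint→Docs = 6+8+7 = 21, so the finish is 21 minutes.
Since Deps is critical, the +4 change carries straight to that chain (now 25 minutes).
The critical path is still Deps→Lint→Docs; finish is now 25 minutes.
Change in finish: 25 − 21 = +4 minutes.

4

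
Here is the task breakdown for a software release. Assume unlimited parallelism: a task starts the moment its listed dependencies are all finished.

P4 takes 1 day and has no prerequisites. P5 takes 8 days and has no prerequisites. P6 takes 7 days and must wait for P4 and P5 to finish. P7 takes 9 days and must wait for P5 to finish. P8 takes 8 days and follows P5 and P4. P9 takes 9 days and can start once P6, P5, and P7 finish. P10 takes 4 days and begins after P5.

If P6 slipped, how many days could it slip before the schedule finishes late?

P5→P7→P9 = 8+9+9 = 26 sets the makespan at 26 days.
P6 finishes as early as 15 and must finish by 17.
Slack of P6 = 10 − 8 = 2 days.

2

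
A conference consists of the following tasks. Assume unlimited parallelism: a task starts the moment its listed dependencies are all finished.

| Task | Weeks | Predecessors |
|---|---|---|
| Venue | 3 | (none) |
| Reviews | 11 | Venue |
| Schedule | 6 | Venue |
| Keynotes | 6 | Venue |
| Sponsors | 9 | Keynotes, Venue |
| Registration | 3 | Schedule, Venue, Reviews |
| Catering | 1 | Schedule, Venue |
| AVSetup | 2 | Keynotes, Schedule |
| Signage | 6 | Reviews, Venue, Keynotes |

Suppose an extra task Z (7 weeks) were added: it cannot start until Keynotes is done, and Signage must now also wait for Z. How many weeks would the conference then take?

22

Originally the conference takes 20 weeks.
With Z inserted, Signage now waits for max(Reviews, Venue, Keynotes, Z).
New critical path: Venue→Keynotes→Z→Signage = 3+6+7+6 = 22 ⇒ 22 weeks.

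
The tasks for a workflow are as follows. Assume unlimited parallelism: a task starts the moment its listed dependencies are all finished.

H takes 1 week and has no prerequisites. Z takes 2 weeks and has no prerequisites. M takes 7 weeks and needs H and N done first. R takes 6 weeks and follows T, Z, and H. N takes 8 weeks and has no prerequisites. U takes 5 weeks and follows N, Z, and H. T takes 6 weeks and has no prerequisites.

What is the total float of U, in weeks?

2

N→M = 8+7 = 15 sets the makespan at 15 weeks.
Longest path through U: 13 weeks (earliest finish 13, latest finish 15).
Slack of U = 10 − 8 = 2 weeks.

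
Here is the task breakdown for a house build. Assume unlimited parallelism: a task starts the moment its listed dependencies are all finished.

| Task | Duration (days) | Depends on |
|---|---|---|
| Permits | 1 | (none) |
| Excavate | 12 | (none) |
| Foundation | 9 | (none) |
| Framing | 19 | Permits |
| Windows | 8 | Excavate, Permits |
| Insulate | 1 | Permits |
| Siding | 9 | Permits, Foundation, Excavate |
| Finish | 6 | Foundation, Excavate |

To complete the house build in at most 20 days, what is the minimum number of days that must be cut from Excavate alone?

1

Current finish: 21 days; target: 20.
Excavate is on every critical path, so each day cut from Excavate cuts the finish by one (this holds down to a finish of 20).
Need 21 − 20 = 1 day off Excavate → Excavate becomes 11 days, finish becomes 20.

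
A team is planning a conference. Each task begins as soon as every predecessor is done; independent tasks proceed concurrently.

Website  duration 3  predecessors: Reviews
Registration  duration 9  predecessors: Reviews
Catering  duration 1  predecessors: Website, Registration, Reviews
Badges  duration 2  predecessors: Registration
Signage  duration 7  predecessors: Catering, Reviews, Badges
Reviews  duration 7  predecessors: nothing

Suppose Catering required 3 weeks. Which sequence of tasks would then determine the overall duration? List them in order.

Critical path before the change: Reviews→Registration→Badges→Signage = 7+9+2+7 = 25 giving 25 weeks.
Catering is off the critical path — its longest chain is 24 weeks, giving 1 of slack.
The binding chain switches to Reviews→Registration→Catering→Signage = 7+9+3+7 = 26; finish 26 weeks.

Reviews, Registration, Catering, Signage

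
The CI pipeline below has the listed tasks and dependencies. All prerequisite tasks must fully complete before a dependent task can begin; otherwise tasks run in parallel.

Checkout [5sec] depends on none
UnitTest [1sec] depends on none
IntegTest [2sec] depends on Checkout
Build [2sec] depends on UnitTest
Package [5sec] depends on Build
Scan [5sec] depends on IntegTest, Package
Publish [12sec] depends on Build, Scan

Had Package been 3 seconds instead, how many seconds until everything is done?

Actual critical path: UnitTest→Build→Package→Scan→Publish = 1+2+5+5+12 = 25 ⇒ 25 seconds.
Package lies on that path, so at 3 seconds the path becomes 23 seconds.
The binding chain switches to Checkout→IntegTest→Scan→Publish = 5+2+5+12 = 24; finish 24 seconds.

24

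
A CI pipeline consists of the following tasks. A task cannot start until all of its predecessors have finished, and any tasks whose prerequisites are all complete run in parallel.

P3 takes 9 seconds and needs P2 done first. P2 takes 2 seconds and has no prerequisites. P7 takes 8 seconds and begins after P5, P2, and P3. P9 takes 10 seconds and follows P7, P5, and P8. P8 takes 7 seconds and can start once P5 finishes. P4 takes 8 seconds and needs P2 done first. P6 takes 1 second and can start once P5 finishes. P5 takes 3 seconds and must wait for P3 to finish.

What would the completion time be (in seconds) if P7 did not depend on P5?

31

Original critical path: P2→P3→P5→P7→P9 = 2+9+3+8+10 = 32 ⇒ 32 seconds.
Without P5→P7, P7's earliest start moves from 14 to 11.
New critical path: P2→P3→P5→P8→P9 = 2+9+3+7+10 = 31 ⇒ 31 seconds.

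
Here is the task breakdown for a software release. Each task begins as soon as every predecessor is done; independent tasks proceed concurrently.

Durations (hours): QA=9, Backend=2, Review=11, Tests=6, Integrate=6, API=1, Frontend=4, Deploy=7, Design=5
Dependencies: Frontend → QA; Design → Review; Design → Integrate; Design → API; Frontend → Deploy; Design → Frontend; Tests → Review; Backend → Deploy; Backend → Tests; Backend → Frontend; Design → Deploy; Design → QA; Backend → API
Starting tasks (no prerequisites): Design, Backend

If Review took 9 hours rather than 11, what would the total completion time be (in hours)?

Critical path before the change: Backend→Tests→Review = 2+6+11 = 19 giving 19 hours.
Review lies on that path, so at 9 hours the path becomes 17 hours.
The binding chain switches to Design→Frontend→QA = 5+4+9 = 18; finish 18 hours.

18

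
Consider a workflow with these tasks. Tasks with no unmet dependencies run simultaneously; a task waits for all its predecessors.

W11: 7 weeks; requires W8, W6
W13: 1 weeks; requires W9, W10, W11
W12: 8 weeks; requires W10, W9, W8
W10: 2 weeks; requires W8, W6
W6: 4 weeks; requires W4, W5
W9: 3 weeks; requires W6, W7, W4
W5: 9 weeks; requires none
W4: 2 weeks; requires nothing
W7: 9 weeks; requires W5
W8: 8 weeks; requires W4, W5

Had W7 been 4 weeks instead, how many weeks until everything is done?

27

As given, the longest chain is W5→W7→W9→W12 = 9+9+3+8 = 29, so the finish is 29 weeks.
W7 lies on that path, so at 4 weeks the path becomes 24 weeks.
Now W5→W8→W10→W12 = 9+8+2+8 = 27 is longest, so the finish becomes 27 weeks.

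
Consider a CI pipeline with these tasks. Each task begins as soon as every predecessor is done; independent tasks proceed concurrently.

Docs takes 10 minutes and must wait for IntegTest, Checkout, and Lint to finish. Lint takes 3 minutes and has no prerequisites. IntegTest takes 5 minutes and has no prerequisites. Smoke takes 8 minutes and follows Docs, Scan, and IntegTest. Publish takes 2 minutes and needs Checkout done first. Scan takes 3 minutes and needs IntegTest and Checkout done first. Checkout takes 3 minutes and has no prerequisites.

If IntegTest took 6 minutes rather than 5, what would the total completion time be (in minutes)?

24

The binding path is IntegTest→Docs→Smoke = 5+10+8 = 23; finish at 23 minutes.
Since IntegTest is critical, the +1 change carries straight to that chain (now 24 minutes).
No other chain overtakes it, so the finish is 24 minutes.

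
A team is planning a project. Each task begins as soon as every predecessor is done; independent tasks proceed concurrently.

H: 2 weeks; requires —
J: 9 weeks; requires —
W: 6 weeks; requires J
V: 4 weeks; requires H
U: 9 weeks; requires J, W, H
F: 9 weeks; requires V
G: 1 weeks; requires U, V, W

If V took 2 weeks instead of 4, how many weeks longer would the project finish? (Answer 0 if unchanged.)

As given, the longest chain is J→W→U→G = 9+6+9+1 = 25, so the finish is 25 weeks.
V has 10 weeks of float (longest path through it is 15).
The critical path is still J→W→U→G; finish is now 25 weeks.
Change in finish: 25 − 25 = +0 weeks.

0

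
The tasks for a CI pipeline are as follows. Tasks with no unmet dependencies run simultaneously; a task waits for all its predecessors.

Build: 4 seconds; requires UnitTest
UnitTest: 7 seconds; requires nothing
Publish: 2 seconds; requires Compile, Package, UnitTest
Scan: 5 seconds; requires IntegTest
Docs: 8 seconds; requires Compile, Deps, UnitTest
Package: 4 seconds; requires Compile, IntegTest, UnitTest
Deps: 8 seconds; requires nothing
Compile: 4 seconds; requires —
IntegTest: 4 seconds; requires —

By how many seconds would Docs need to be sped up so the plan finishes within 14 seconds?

2

Current finish: 16 seconds; target: 14.
Docs is on every critical path, so each second cut from Docs cuts the finish by one (this holds down to a finish of 13).
Need 16 − 14 = 2 seconds off Docs → Docs becomes 6 seconds, finish becomes 14.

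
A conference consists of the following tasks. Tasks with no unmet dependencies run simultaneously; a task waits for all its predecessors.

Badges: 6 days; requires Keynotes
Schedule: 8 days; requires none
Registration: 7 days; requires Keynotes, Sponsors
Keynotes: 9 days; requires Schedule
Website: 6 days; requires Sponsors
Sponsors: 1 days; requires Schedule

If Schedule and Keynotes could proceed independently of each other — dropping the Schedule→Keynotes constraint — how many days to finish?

Before: longest chain Schedule→Keynotes→Registration = 8+9+7 = 24, finish 24.
Without Schedule→Keynotes, Keynotes's earliest start moves from 8 to 0.
After: Schedule→Sponsors→Registration = 8+1+7 = 16 → 16 days.

16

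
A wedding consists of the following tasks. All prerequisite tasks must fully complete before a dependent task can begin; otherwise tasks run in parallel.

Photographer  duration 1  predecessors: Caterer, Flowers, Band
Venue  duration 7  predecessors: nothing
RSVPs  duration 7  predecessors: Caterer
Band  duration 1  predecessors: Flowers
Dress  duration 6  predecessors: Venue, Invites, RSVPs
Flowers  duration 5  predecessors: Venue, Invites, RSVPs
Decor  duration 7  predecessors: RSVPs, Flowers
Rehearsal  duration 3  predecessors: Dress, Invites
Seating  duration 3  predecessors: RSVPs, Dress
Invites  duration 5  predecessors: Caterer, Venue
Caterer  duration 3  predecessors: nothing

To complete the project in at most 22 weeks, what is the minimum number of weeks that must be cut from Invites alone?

2

Current finish: 24 weeks; target: 22.
Invites is on every critical path, so each week cut from Invites cuts the finish by one (this holds down to a finish of 22).
Need 24 − 22 = 2 weeks off Invites → Invites becomes 3 weeks, finish becomes 22.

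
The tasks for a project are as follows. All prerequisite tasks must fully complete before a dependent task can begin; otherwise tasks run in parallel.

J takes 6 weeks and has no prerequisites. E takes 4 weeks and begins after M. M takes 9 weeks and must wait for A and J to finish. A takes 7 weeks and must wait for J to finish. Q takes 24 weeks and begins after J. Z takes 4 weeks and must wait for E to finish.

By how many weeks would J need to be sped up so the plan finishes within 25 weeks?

Current finish: 30 weeks; target: 25.
J is on every critical path, so each week cut from J cuts the finish by one (this holds down to a finish of 25).
Need 30 − 25 = 5 weeks off J → J becomes 1 week, finish becomes 25.

5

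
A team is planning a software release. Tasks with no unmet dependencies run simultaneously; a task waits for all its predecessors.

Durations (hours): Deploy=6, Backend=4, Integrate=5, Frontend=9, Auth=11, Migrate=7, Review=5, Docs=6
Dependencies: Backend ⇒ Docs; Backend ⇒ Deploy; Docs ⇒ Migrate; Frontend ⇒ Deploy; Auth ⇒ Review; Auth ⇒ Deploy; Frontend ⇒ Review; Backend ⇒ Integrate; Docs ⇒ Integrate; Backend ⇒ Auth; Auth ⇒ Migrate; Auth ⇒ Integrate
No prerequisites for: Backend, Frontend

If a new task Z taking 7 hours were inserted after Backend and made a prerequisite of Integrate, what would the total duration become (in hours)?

22

Originally the project takes 22 hours.
With Z inserted, Integrate now waits for max(Auth, Backend, Docs, Z).
New critical path: Backend→Auth→Migrate = 4+11+7 = 22 ⇒ 22 hours.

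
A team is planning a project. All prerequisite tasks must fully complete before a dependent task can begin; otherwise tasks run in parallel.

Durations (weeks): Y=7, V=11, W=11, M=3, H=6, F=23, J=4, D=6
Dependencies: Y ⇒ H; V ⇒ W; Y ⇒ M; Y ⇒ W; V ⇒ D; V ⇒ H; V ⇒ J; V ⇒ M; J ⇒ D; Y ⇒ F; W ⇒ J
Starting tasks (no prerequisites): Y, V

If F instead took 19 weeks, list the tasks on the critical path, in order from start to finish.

V, W, J, D

Baseline: V→W→J→D = 11+11+4+6 = 32 → 32 weeks.
The longest path through F is only 30 weeks, so F has float 2.
That remains the longest chain; total 32 weeks.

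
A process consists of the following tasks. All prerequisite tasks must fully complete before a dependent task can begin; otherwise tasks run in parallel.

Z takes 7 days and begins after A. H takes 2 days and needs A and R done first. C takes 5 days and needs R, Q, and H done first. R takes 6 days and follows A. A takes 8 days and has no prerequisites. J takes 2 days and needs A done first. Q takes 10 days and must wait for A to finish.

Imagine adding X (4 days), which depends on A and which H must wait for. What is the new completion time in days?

Originally the schedule takes 23 days.
With X inserted, H now waits for max(A, R, X).
New critical path: A→Q→C = 8+10+5 = 23 ⇒ 23 days.

23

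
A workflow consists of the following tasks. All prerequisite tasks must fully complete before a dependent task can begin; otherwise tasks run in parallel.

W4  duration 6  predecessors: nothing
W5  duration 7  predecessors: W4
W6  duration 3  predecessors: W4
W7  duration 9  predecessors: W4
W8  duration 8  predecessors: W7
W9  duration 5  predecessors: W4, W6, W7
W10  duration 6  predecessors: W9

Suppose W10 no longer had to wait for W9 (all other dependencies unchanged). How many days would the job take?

Before: longest chain W4→W7→W9→W10 = 6+9+5+6 = 26, finish 26.
Without W9→W10, W10's earliest start moves from 20 to 0.
After: W4→W7→W8 = 6+9+8 = 23 → 23 days.

23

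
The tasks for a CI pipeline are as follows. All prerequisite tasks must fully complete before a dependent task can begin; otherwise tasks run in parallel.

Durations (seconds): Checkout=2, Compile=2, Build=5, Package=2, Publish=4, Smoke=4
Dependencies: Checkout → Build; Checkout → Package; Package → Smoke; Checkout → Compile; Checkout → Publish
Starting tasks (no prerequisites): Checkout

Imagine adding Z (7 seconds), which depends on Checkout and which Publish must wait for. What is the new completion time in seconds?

13

Originally the CI pipeline takes 8 seconds.
With Z inserted, Publish now waits for max(Checkout, Z).
New critical path: Checkout→Z→Publish = 2+7+4 = 13 ⇒ 13 seconds.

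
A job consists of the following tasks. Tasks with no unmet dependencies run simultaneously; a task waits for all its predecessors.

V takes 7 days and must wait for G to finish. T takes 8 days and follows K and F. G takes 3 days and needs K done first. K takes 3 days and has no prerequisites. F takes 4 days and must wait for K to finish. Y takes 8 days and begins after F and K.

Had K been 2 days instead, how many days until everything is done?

Baseline: K→F→Y = 3+4+8 = 15 → 15 days.
K lies on that path, so at 2 days the path becomes 14 days.
The critical path is still K→F→Y; finish is now 14 days.

14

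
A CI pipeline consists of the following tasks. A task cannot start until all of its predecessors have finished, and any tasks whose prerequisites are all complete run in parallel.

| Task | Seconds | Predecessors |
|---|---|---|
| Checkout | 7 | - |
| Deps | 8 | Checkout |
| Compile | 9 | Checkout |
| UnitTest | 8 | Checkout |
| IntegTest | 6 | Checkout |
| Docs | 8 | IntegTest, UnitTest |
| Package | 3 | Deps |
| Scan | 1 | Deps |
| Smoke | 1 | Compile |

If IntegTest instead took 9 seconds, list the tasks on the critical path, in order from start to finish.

Checkout, IntegTest, Docs

The binding path is Checkout→UnitTest→Docs = 7+8+8 = 23; finish at 23 seconds.
The longest path through IntegTest is only 21 seconds, so IntegTest has float 2.
The binding chain switches to Checkout→IntegTest→Docs = 7+9+8 = 24; finish 24 seconds.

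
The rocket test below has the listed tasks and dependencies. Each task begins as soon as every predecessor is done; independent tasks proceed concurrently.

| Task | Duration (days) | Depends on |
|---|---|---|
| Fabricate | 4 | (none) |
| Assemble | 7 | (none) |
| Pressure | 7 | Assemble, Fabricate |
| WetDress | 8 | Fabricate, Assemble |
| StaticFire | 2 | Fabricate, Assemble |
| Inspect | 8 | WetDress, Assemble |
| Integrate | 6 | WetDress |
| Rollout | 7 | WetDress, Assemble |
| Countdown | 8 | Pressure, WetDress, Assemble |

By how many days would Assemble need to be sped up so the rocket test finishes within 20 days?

3

Current finish: 23 days; target: 20.
Assemble is on every critical path, so each day cut from Assemble cuts the finish by one (this holds down to a finish of 20).
Need 23 − 20 = 3 days off Assemble → Assemble becomes 4 days, finish becomes 20.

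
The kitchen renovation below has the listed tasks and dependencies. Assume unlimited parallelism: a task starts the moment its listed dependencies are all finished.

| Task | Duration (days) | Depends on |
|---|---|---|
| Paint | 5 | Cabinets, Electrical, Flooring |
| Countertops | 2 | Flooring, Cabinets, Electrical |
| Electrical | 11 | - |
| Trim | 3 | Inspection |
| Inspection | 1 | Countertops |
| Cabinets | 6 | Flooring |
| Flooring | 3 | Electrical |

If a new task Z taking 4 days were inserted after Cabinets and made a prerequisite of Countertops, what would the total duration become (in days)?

Originally the schedule takes 26 days.
With Z inserted, Countertops now waits for max(Flooring, Cabinets, Electrical, Z).
New critical path: Electrical→Flooring→Cabinets→Z→Countertops→Inspection→Trim = 11+3+6+4+2+1+3 = 30 ⇒ 30 days.

30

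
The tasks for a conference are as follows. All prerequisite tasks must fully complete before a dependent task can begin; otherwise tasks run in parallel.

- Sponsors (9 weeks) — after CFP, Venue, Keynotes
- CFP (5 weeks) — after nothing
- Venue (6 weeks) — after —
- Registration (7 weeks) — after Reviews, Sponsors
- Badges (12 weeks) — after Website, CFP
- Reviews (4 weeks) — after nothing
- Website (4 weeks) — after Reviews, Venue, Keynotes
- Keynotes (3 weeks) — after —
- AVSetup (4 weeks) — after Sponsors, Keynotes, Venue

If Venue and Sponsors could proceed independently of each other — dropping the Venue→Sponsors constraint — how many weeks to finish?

22

Original critical path: Venue→Sponsors→Registration = 6+9+7 = 22 ⇒ 22 weeks.
Without Venue→Sponsors, Sponsors's earliest start moves from 6 to 5.
The longest chain is now Venue→Website→Badges = 6+4+12 = 22, so the plan takes 22 weeks.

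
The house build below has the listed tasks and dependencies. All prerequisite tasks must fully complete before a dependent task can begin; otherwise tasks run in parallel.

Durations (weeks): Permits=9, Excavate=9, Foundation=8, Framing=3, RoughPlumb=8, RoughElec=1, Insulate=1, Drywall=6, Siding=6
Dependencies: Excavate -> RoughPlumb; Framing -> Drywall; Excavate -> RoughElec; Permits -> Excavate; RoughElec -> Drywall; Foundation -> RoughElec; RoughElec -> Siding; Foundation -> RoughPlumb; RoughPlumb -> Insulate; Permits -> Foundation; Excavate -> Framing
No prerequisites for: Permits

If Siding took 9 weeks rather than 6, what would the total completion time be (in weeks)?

The binding path is Permits→Excavate→Framing→Drywall = 9+9+3+6 = 27; finish at 27 weeks.
Siding has 2 weeks of float (longest path through it is 25).
New critical path: Permits→Excavate→RoughElec→Siding = 9+9+1+9 = 28 ⇒ 28 weeks.

28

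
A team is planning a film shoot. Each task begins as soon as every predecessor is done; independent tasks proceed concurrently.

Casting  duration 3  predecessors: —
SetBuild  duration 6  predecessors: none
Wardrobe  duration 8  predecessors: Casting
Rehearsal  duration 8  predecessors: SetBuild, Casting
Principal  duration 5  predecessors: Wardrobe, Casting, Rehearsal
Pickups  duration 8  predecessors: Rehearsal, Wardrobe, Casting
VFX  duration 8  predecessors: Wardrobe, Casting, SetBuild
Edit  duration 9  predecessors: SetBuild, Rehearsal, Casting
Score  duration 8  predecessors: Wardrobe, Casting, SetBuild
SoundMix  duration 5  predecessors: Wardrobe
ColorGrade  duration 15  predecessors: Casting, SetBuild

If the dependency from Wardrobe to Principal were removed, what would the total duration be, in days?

Original critical path: SetBuild→Rehearsal→Edit = 6+8+9 = 23 ⇒ 23 days.
Dropping Wardrobe→Principal doesn't change Principal's earliest start (14); another predecessor still binds.
New critical path: SetBuild→Rehearsal→Edit = 6+8+9 = 23 ⇒ 23 days.

23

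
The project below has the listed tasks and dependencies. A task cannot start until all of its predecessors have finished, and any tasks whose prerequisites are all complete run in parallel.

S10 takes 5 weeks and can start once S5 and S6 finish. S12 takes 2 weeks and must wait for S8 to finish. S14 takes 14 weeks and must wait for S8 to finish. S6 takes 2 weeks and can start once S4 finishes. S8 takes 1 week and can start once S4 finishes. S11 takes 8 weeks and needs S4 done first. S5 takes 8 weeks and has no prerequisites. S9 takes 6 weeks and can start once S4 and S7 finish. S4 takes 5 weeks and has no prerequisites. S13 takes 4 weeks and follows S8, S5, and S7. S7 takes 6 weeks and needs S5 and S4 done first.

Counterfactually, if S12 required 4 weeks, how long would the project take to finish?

Baseline: S4→S8→S14 = 5+1+14 = 20 → 20 weeks.
The longest path through S12 is only 8 weeks, so S12 has float 12.
That remains the longest chain; total 20 weeks.

20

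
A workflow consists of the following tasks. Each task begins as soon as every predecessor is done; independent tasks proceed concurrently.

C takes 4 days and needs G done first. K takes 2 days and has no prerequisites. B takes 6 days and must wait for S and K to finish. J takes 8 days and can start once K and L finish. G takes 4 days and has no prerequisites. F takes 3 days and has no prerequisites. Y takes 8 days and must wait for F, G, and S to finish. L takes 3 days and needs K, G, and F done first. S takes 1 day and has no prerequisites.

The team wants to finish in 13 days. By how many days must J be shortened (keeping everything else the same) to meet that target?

Current finish: 15 days; target: 13.
J is on every critical path, so each day cut from J cuts the finish by one (this holds down to a finish of 12).
Need 15 − 13 = 2 days off J → J becomes 6 days, finish becomes 13.

2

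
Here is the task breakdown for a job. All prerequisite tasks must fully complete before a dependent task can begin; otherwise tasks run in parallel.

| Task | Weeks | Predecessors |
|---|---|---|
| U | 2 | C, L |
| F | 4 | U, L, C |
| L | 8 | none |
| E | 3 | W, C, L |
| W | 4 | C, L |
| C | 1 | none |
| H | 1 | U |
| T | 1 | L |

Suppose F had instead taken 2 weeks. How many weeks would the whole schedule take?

Actual critical path: L→W→E = 8+4+3 = 15 ⇒ 15 weeks.
F has 1 week of float (longest path through it is 14).
The critical path is still L→W→E; finish is now 15 weeks.

15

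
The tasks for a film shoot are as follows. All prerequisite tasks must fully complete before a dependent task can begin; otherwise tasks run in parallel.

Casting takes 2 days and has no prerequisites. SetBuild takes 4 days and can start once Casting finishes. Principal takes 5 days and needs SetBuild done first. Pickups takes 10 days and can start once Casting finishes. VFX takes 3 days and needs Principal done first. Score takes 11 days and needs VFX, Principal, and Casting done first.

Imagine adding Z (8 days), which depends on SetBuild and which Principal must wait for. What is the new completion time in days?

33

Originally the plan takes 25 days.
With Z inserted, Principal now waits for max(SetBuild, Z).
New critical path: Casting→SetBuild→Z→Principal→VFX→Score = 2+4+8+5+3+11 = 33 ⇒ 33 days.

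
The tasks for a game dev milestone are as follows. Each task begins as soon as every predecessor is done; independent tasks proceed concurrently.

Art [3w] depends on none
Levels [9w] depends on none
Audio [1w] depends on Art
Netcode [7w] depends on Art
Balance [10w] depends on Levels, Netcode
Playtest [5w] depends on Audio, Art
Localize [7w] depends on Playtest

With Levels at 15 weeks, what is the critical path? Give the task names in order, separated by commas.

Levels, Balance

The binding path is Art→Netcode→Balance = 3+7+10 = 20; finish at 20 weeks.
Levels has 1 week of float (longest path through it is 19).
The binding chain switches to Levels→Balance = 15+10 = 25; finish 25 weeks.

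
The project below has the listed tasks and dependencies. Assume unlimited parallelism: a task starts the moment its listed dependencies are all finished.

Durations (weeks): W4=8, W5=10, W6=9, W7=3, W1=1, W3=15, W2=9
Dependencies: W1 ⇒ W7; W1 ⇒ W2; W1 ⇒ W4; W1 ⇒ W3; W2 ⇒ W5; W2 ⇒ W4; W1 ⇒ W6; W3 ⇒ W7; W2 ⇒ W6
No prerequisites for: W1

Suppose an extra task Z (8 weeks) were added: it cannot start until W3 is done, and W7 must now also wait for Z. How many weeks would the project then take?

Originally the project takes 20 weeks.
With Z inserted, W7 now waits for max(W1, W3, Z).
New critical path: W1→W3→Z→W7 = 1+15+8+3 = 27 ⇒ 27 weeks.

27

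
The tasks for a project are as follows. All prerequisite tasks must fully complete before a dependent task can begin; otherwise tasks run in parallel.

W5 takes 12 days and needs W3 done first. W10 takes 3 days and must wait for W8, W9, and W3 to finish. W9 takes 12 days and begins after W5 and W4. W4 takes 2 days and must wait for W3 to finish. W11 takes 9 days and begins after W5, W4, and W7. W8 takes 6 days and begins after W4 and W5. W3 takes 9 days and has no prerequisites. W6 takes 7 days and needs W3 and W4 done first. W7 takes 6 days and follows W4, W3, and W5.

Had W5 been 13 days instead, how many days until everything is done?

Actual critical path: W3→W5→W7→W11 = 9+12+6+9 = 36 ⇒ 36 days.
Since W5 is critical, the +1 change carries straight to that chain (now 37 days).
The critical path is still W3→W5→W7→W11; finish is now 37 days.

37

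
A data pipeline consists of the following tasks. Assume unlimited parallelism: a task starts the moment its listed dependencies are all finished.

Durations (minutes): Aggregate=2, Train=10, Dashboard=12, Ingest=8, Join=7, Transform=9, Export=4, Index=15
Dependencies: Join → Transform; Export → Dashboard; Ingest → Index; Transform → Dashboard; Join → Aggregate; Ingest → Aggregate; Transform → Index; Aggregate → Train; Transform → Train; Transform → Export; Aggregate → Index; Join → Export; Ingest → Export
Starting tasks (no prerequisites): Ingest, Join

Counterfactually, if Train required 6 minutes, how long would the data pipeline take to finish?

32

Baseline: Join→Transform→Export→Dashboard = 7+9+4+12 = 32 → 32 minutes.
Train is off the critical path — its longest chain is 26 minutes, giving 6 of slack.
That remains the longest chain; total 32 minutes.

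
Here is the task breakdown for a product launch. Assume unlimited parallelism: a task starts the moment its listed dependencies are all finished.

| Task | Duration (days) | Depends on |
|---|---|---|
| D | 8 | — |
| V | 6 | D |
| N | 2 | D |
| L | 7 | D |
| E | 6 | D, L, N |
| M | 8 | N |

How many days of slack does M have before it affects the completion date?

D→L→E = 8+7+6 = 21 sets the makespan at 21 days.
Longest path through M: 18 days (earliest finish 18, latest finish 21).
Slack of M = 13 − 10 = 3 days.

3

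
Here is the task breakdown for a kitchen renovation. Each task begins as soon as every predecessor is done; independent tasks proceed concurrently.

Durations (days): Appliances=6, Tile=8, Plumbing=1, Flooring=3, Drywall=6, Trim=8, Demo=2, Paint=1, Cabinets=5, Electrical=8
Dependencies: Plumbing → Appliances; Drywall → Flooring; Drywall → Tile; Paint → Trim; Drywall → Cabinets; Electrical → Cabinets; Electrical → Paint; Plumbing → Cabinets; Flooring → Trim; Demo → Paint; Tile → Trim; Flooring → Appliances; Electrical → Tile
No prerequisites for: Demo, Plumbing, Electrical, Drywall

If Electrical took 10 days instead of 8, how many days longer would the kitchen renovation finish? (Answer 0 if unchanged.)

The binding path is Electrical→Tile→Trim = 8+8+8 = 24; finish at 24 days.
Electrical lies on that path, so at 10 days the path becomes 26 days.
No other chain overtakes it, so the finish is 26 days.
Change in finish: 26 − 24 = +2 days.

2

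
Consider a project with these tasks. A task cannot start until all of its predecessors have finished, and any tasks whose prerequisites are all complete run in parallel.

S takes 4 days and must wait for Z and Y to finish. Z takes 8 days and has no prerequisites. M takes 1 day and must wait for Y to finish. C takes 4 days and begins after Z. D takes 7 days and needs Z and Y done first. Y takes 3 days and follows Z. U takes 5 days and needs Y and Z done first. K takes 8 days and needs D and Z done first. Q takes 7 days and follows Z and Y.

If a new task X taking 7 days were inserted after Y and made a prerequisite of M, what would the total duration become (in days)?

26

Originally the plan takes 26 days.
With X inserted, M now waits for max(Y, X).
New critical path: Z→Y→D→K = 8+3+7+8 = 26 ⇒ 26 days.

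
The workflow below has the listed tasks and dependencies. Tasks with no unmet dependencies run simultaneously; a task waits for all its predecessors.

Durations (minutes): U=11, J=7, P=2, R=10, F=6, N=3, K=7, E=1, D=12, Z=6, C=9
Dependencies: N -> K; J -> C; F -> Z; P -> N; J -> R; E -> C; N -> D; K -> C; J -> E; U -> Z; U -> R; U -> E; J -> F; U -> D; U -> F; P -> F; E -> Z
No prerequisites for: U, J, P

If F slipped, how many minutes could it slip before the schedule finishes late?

The longest chain is U→F→Z = 11+6+6 = 23; overall finish 23 minutes.
Longest path through F: 23 minutes (earliest finish 17, latest finish 17).
So F can slip 17 − 17 = 0 minutes.

0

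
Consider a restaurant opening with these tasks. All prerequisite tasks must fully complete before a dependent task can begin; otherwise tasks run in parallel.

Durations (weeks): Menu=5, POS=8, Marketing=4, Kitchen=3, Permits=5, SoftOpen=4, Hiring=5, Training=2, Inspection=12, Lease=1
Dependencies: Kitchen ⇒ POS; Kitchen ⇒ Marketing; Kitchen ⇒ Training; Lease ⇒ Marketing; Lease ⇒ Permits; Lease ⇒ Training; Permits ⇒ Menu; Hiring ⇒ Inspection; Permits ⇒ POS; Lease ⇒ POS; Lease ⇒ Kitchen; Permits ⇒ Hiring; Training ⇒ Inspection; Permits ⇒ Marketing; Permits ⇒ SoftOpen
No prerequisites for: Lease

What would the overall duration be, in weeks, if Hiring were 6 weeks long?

24

Baseline: Lease→Permits→Hiring→Inspection = 1+5+5+12 = 23 → 23 weeks.
Since Hiring is critical, the +1 change carries straight to that chain (now 24 weeks).
No other chain overtakes it, so the finish is 24 weeks.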